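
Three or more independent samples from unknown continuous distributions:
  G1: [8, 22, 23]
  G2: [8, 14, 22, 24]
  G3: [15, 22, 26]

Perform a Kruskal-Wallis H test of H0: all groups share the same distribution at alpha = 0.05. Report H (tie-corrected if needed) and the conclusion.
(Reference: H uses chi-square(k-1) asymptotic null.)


Step 1: Combine all N = 10 observations and assign midranks.
sorted (value, group, rank): (8,G1,1.5), (8,G2,1.5), (14,G2,3), (15,G3,4), (22,G1,6), (22,G2,6), (22,G3,6), (23,G1,8), (24,G2,9), (26,G3,10)
Step 2: Sum ranks within each group.
R_1 = 15.5 (n_1 = 3)
R_2 = 19.5 (n_2 = 4)
R_3 = 20 (n_3 = 3)
Step 3: H = 12/(N(N+1)) * sum(R_i^2/n_i) - 3(N+1)
     = 12/(10*11) * (15.5^2/3 + 19.5^2/4 + 20^2/3) - 3*11
     = 0.109091 * 308.479 - 33
     = 0.652273.
Step 4: Ties present; correction factor C = 1 - 30/(10^3 - 10) = 0.969697. Corrected H = 0.652273 / 0.969697 = 0.672656.
Step 5: Under H0, H ~ chi^2(2); p-value = 0.714389.
Step 6: alpha = 0.05. fail to reject H0.

H = 0.6727, df = 2, p = 0.714389, fail to reject H0.


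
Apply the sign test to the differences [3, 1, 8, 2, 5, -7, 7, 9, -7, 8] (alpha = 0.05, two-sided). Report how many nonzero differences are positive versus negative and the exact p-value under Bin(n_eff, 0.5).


Step 1: Discard zero differences. Original n = 10; n_eff = number of nonzero differences = 10.
Nonzero differences (with sign): +3, +1, +8, +2, +5, -7, +7, +9, -7, +8
Step 2: Count signs: positive = 8, negative = 2.
Step 3: Under H0: P(positive) = 0.5, so the number of positives S ~ Bin(10, 0.5).
Step 4: Two-sided exact p-value = sum of Bin(10,0.5) probabilities at or below the observed probability = 0.109375.
Step 5: alpha = 0.05. fail to reject H0.

n_eff = 10, pos = 8, neg = 2, p = 0.109375, fail to reject H0.


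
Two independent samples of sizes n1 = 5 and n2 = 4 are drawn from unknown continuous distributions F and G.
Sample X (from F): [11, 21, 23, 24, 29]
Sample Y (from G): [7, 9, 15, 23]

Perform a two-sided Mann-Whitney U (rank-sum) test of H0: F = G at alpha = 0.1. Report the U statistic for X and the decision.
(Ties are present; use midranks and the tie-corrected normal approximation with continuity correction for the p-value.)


Step 1: Combine and sort all 9 observations; assign midranks.
sorted (value, group): (7,Y), (9,Y), (11,X), (15,Y), (21,X), (23,X), (23,Y), (24,X), (29,X)
ranks: 7->1, 9->2, 11->3, 15->4, 21->5, 23->6.5, 23->6.5, 24->8, 29->9
Step 2: Rank sum for X: R1 = 3 + 5 + 6.5 + 8 + 9 = 31.5.
Step 3: U_X = R1 - n1(n1+1)/2 = 31.5 - 5*6/2 = 31.5 - 15 = 16.5.
       U_Y = n1*n2 - U_X = 20 - 16.5 = 3.5.
Step 4: Ties are present, so use the tie-corrected normal approximation (with continuity correction) for the p-value.
Step 5: p-value = 0.139983; compare to alpha = 0.1. fail to reject H0.

U_X = 16.5, p = 0.139983, fail to reject H0 at alpha = 0.1.


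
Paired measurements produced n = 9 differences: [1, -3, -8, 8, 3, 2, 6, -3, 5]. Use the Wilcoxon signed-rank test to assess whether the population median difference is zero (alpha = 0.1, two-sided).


Step 1: Drop any zero differences (none here) and take |d_i|.
|d| = [1, 3, 8, 8, 3, 2, 6, 3, 5]
Step 2: Midrank |d_i| (ties get averaged ranks).
ranks: |1|->1, |3|->4, |8|->8.5, |8|->8.5, |3|->4, |2|->2, |6|->7, |3|->4, |5|->6
Step 3: Attach original signs; sum ranks with positive sign and with negative sign.
W+ = 1 + 8.5 + 4 + 2 + 7 + 6 = 28.5
W- = 4 + 8.5 + 4 = 16.5
(Check: W+ + W- = 45 should equal n(n+1)/2 = 45.)
Step 4: Test statistic W = min(W+, W-) = 16.5.
Step 5: Ties in |d|, so use the tie-corrected normal approximation.
        E[W] = n(n+1)/4 = 9*10/4 = 22.5.
        Tie groups: |d|=3 (t=3), |d|=8 (t=2); sum(t^3 - t) = 30.
        Var[W] = n(n+1)(2n+1)/24 - sum(t^3-t)/48 = 1710/24 - 30/48 = 70.625.
        z = (W - E[W]) / sqrt(Var[W]) = (16.5 - 22.5) / 8.4039 = -0.7140.
        Two-sided p = 2*Phi(z) = 0.475254.
Step 6: alpha = 0.1. fail to reject H0.

W+ = 28.5, W- = 16.5, W = min = 16.5, p = 0.475254, fail to reject H0.


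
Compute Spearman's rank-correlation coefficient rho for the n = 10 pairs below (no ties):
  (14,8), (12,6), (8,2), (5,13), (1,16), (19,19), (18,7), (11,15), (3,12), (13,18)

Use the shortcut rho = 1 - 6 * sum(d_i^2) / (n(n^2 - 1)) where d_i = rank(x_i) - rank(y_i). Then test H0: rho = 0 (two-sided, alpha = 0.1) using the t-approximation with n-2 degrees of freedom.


Step 1: Rank x and y separately (midranks; no ties here).
rank(x): 14->8, 12->6, 8->4, 5->3, 1->1, 19->10, 18->9, 11->5, 3->2, 13->7
rank(y): 8->4, 6->2, 2->1, 13->6, 16->8, 19->10, 7->3, 15->7, 12->5, 18->9
Step 2: d_i = R_x(i) - R_y(i); compute d_i^2.
  (8-4)^2=16, (6-2)^2=16, (4-1)^2=9, (3-6)^2=9, (1-8)^2=49, (10-10)^2=0, (9-3)^2=36, (5-7)^2=4, (2-5)^2=9, (7-9)^2=4
sum(d^2) = 152.
Step 3: rho = 1 - 6*152 / (10*(10^2 - 1)) = 1 - 912/990 = 0.078788.
Step 4: Under H0, t = rho * sqrt((n-2)/(1-rho^2)) = 0.2235 ~ t(8).
Step 5: Two-sided p-value from the t-distribution with 8 df = 0.828717.
Step 6: alpha = 0.1. fail to reject H0.

rho = 0.0788, p = 0.828717, fail to reject H0 at alpha = 0.1.


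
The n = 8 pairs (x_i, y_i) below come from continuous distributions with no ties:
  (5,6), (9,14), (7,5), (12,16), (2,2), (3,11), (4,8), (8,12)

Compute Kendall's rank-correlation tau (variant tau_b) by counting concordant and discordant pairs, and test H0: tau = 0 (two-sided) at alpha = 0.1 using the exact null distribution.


Step 1: Enumerate the 28 unordered pairs (i,j) with i<j and classify each by sign(x_j-x_i) * sign(y_j-y_i).
  (1,2):dx=+4,dy=+8->C; (1,3):dx=+2,dy=-1->D; (1,4):dx=+7,dy=+10->C; (1,5):dx=-3,dy=-4->C
  (1,6):dx=-2,dy=+5->D; (1,7):dx=-1,dy=+2->D; (1,8):dx=+3,dy=+6->C; (2,3):dx=-2,dy=-9->C
  (2,4):dx=+3,dy=+2->C; (2,5):dx=-7,dy=-12->C; (2,6):dx=-6,dy=-3->C; (2,7):dx=-5,dy=-6->C
  (2,8):dx=-1,dy=-2->C; (3,4):dx=+5,dy=+11->C; (3,5):dx=-5,dy=-3->C; (3,6):dx=-4,dy=+6->D
  (3,7):dx=-3,dy=+3->D; (3,8):dx=+1,dy=+7->C; (4,5):dx=-10,dy=-14->C; (4,6):dx=-9,dy=-5->C
  (4,7):dx=-8,dy=-8->C; (4,8):dx=-4,dy=-4->C; (5,6):dx=+1,dy=+9->C; (5,7):dx=+2,dy=+6->C
  (5,8):dx=+6,dy=+10->C; (6,7):dx=+1,dy=-3->D; (6,8):dx=+5,dy=+1->C; (7,8):dx=+4,dy=+4->C
Step 2: C = 22, D = 6, total pairs = 28.
Step 3: tau = (C - D)/(n(n-1)/2) = (22 - 6)/28 = 0.571429.
Step 4: Exact two-sided p-value (enumerate n! = 40320 permutations of y under H0): p = 0.061012.
Step 5: alpha = 0.1. reject H0.

tau_b = 0.5714 (C=22, D=6), p = 0.061012, reject H0.


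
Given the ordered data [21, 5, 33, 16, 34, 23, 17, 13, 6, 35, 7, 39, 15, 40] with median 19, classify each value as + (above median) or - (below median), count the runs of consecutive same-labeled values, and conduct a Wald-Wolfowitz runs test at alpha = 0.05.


Step 1: Compute median = 19; label A = above, B = below.
Labels in order: ABABAABBBABABA  (n_A = 7, n_B = 7)
Step 2: Count runs R = 11.
Step 3: Under H0 (random ordering), E[R] = 2*n_A*n_B/(n_A+n_B) + 1 = 2*7*7/14 + 1 = 8.0000.
        Var[R] = 2*n_A*n_B*(2*n_A*n_B - n_A - n_B) / ((n_A+n_B)^2 * (n_A+n_B-1)) = 8232/2548 = 3.2308.
        SD[R] = 1.7974.
Step 4: Continuity-corrected z = (R - 0.5 - E[R]) / SD[R] = (11 - 0.5 - 8.0000) / 1.7974 = 1.3909.
Step 5: Two-sided p-value via normal approximation = 2*(1 - Phi(|z|)) = 0.164264.
Step 6: alpha = 0.05. fail to reject H0.

R = 11, z = 1.3909, p = 0.164264, fail to reject H0.


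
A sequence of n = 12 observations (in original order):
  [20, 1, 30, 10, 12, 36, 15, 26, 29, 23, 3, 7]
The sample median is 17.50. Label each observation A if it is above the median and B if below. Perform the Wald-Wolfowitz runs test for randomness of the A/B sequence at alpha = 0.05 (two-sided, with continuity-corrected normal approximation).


Step 1: Compute median = 17.50; label A = above, B = below.
Labels in order: ABABBABAAABB  (n_A = 6, n_B = 6)
Step 2: Count runs R = 8.
Step 3: Under H0 (random ordering), E[R] = 2*n_A*n_B/(n_A+n_B) + 1 = 2*6*6/12 + 1 = 7.0000.
        Var[R] = 2*n_A*n_B*(2*n_A*n_B - n_A - n_B) / ((n_A+n_B)^2 * (n_A+n_B-1)) = 4320/1584 = 2.7273.
        SD[R] = 1.6514.
Step 4: Continuity-corrected z = (R - 0.5 - E[R]) / SD[R] = (8 - 0.5 - 7.0000) / 1.6514 = 0.3028.
Step 5: Two-sided p-value via normal approximation = 2*(1 - Phi(|z|)) = 0.762069.
Step 6: alpha = 0.05. fail to reject H0.

R = 8, z = 0.3028, p = 0.762069, fail to reject H0.


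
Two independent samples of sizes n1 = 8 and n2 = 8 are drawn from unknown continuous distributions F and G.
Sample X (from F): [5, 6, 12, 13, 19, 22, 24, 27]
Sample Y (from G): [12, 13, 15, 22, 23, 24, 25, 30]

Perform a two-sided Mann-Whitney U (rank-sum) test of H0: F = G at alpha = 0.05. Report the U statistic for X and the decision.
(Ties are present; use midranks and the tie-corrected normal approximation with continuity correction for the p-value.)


Step 1: Combine and sort all 16 observations; assign midranks.
sorted (value, group): (5,X), (6,X), (12,X), (12,Y), (13,X), (13,Y), (15,Y), (19,X), (22,X), (22,Y), (23,Y), (24,X), (24,Y), (25,Y), (27,X), (30,Y)
ranks: 5->1, 6->2, 12->3.5, 12->3.5, 13->5.5, 13->5.5, 15->7, 19->8, 22->9.5, 22->9.5, 23->11, 24->12.5, 24->12.5, 25->14, 27->15, 30->16
Step 2: Rank sum for X: R1 = 1 + 2 + 3.5 + 5.5 + 8 + 9.5 + 12.5 + 15 = 57.
Step 3: U_X = R1 - n1(n1+1)/2 = 57 - 8*9/2 = 57 - 36 = 21.
       U_Y = n1*n2 - U_X = 64 - 21 = 43.
Step 4: Ties are present, so use the tie-corrected normal approximation (with continuity correction) for the p-value.
Step 5: p-value = 0.268736; compare to alpha = 0.05. fail to reject H0.

U_X = 21, p = 0.268736, fail to reject H0 at alpha = 0.05.


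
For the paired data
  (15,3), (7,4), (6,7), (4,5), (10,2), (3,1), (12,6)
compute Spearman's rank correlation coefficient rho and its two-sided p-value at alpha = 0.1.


Step 1: Rank x and y separately (midranks; no ties here).
rank(x): 15->7, 7->4, 6->3, 4->2, 10->5, 3->1, 12->6
rank(y): 3->3, 4->4, 7->7, 5->5, 2->2, 1->1, 6->6
Step 2: d_i = R_x(i) - R_y(i); compute d_i^2.
  (7-3)^2=16, (4-4)^2=0, (3-7)^2=16, (2-5)^2=9, (5-2)^2=9, (1-1)^2=0, (6-6)^2=0
sum(d^2) = 50.
Step 3: rho = 1 - 6*50 / (7*(7^2 - 1)) = 1 - 300/336 = 0.107143.
Step 4: Under H0, t = rho * sqrt((n-2)/(1-rho^2)) = 0.2410 ~ t(5).
Step 5: Two-sided p-value from the t-distribution with 5 df = 0.819151.
Step 6: alpha = 0.1. fail to reject H0.

rho = 0.1071, p = 0.819151, fail to reject H0 at alpha = 0.1.


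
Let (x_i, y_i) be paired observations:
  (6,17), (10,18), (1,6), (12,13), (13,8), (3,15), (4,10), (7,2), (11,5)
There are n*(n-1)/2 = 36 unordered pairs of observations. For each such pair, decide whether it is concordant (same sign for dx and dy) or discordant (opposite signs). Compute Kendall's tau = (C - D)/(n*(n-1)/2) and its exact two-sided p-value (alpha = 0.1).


Step 1: Enumerate the 36 unordered pairs (i,j) with i<j and classify each by sign(x_j-x_i) * sign(y_j-y_i).
  (1,2):dx=+4,dy=+1->C; (1,3):dx=-5,dy=-11->C; (1,4):dx=+6,dy=-4->D; (1,5):dx=+7,dy=-9->D
  (1,6):dx=-3,dy=-2->C; (1,7):dx=-2,dy=-7->C; (1,8):dx=+1,dy=-15->D; (1,9):dx=+5,dy=-12->D
  (2,3):dx=-9,dy=-12->C; (2,4):dx=+2,dy=-5->D; (2,5):dx=+3,dy=-10->D; (2,6):dx=-7,dy=-3->C
  (2,7):dx=-6,dy=-8->C; (2,8):dx=-3,dy=-16->C; (2,9):dx=+1,dy=-13->D; (3,4):dx=+11,dy=+7->C
  (3,5):dx=+12,dy=+2->C; (3,6):dx=+2,dy=+9->C; (3,7):dx=+3,dy=+4->C; (3,8):dx=+6,dy=-4->D
  (3,9):dx=+10,dy=-1->D; (4,5):dx=+1,dy=-5->D; (4,6):dx=-9,dy=+2->D; (4,7):dx=-8,dy=-3->C
  (4,8):dx=-5,dy=-11->C; (4,9):dx=-1,dy=-8->C; (5,6):dx=-10,dy=+7->D; (5,7):dx=-9,dy=+2->D
  (5,8):dx=-6,dy=-6->C; (5,9):dx=-2,dy=-3->C; (6,7):dx=+1,dy=-5->D; (6,8):dx=+4,dy=-13->D
  (6,9):dx=+8,dy=-10->D; (7,8):dx=+3,dy=-8->D; (7,9):dx=+7,dy=-5->D; (8,9):dx=+4,dy=+3->C
Step 2: C = 18, D = 18, total pairs = 36.
Step 3: tau = (C - D)/(n(n-1)/2) = (18 - 18)/36 = 0.000000.
Step 4: Exact two-sided p-value (enumerate n! = 362880 permutations of y under H0): p = 1.000000.
Step 5: alpha = 0.1. fail to reject H0.

tau_b = 0.0000 (C=18, D=18), p = 1.000000, fail to reject H0.


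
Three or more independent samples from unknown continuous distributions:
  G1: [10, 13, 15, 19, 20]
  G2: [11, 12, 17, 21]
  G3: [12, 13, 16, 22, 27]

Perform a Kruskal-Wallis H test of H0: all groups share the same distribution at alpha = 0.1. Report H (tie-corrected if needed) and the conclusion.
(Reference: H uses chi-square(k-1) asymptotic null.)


Step 1: Combine all N = 14 observations and assign midranks.
sorted (value, group, rank): (10,G1,1), (11,G2,2), (12,G2,3.5), (12,G3,3.5), (13,G1,5.5), (13,G3,5.5), (15,G1,7), (16,G3,8), (17,G2,9), (19,G1,10), (20,G1,11), (21,G2,12), (22,G3,13), (27,G3,14)
Step 2: Sum ranks within each group.
R_1 = 34.5 (n_1 = 5)
R_2 = 26.5 (n_2 = 4)
R_3 = 44 (n_3 = 5)
Step 3: H = 12/(N(N+1)) * sum(R_i^2/n_i) - 3(N+1)
     = 12/(14*15) * (34.5^2/5 + 26.5^2/4 + 44^2/5) - 3*15
     = 0.057143 * 800.812 - 45
     = 0.760714.
Step 4: Ties present; correction factor C = 1 - 12/(14^3 - 14) = 0.995604. Corrected H = 0.760714 / 0.995604 = 0.764073.
Step 5: Under H0, H ~ chi^2(2); p-value = 0.682470.
Step 6: alpha = 0.1. fail to reject H0.

H = 0.7641, df = 2, p = 0.682470, fail to reject H0.


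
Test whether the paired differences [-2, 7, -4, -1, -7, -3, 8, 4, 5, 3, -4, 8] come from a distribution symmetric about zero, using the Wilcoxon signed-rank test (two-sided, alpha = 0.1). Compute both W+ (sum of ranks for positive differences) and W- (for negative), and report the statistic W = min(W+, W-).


Step 1: Drop any zero differences (none here) and take |d_i|.
|d| = [2, 7, 4, 1, 7, 3, 8, 4, 5, 3, 4, 8]
Step 2: Midrank |d_i| (ties get averaged ranks).
ranks: |2|->2, |7|->9.5, |4|->6, |1|->1, |7|->9.5, |3|->3.5, |8|->11.5, |4|->6, |5|->8, |3|->3.5, |4|->6, |8|->11.5
Step 3: Attach original signs; sum ranks with positive sign and with negative sign.
W+ = 9.5 + 11.5 + 6 + 8 + 3.5 + 11.5 = 50
W- = 2 + 6 + 1 + 9.5 + 3.5 + 6 = 28
(Check: W+ + W- = 78 should equal n(n+1)/2 = 78.)
Step 4: Test statistic W = min(W+, W-) = 28.
Step 5: Ties in |d|, so use the tie-corrected normal approximation.
        E[W] = n(n+1)/4 = 12*13/4 = 39.
        Tie groups: |d|=3 (t=2), |d|=4 (t=3), |d|=7 (t=2), |d|=8 (t=2); sum(t^3 - t) = 42.
        Var[W] = n(n+1)(2n+1)/24 - sum(t^3-t)/48 = 3900/24 - 42/48 = 161.625.
        z = (W - E[W]) / sqrt(Var[W]) = (28 - 39) / 12.7132 = -0.8652.
        Two-sided p = 2*Phi(z) = 0.386905.
Step 6: alpha = 0.1. fail to reject H0.

W+ = 50, W- = 28, W = min = 28, p = 0.386905, fail to reject H0.


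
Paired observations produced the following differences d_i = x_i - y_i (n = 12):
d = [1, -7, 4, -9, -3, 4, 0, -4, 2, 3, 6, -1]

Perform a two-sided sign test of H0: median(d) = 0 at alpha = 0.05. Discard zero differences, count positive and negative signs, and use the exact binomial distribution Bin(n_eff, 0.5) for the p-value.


Step 1: Discard zero differences. Original n = 12; n_eff = number of nonzero differences = 11.
Nonzero differences (with sign): +1, -7, +4, -9, -3, +4, -4, +2, +3, +6, -1
Step 2: Count signs: positive = 6, negative = 5.
Step 3: Under H0: P(positive) = 0.5, so the number of positives S ~ Bin(11, 0.5).
Step 4: Two-sided exact p-value = sum of Bin(11,0.5) probabilities at or below the observed probability = 1.000000.
Step 5: alpha = 0.05. fail to reject H0.

n_eff = 11, pos = 6, neg = 5, p = 1.000000, fail to reject H0.


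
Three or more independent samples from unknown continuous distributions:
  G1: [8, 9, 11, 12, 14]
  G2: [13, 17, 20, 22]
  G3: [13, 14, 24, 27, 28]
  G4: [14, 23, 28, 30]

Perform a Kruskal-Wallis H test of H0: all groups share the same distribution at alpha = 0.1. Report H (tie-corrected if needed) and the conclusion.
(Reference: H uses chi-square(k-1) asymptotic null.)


Step 1: Combine all N = 18 observations and assign midranks.
sorted (value, group, rank): (8,G1,1), (9,G1,2), (11,G1,3), (12,G1,4), (13,G2,5.5), (13,G3,5.5), (14,G1,8), (14,G3,8), (14,G4,8), (17,G2,10), (20,G2,11), (22,G2,12), (23,G4,13), (24,G3,14), (27,G3,15), (28,G3,16.5), (28,G4,16.5), (30,G4,18)
Step 2: Sum ranks within each group.
R_1 = 18 (n_1 = 5)
R_2 = 38.5 (n_2 = 4)
R_3 = 59 (n_3 = 5)
R_4 = 55.5 (n_4 = 4)
Step 3: H = 12/(N(N+1)) * sum(R_i^2/n_i) - 3(N+1)
     = 12/(18*19) * (18^2/5 + 38.5^2/4 + 59^2/5 + 55.5^2/4) - 3*19
     = 0.035088 * 1901.62 - 57
     = 9.723684.
Step 4: Ties present; correction factor C = 1 - 36/(18^3 - 18) = 0.993808. Corrected H = 9.723684 / 0.993808 = 9.784268.
Step 5: Under H0, H ~ chi^2(3); p-value = 0.020492.
Step 6: alpha = 0.1. reject H0.

H = 9.7843, df = 3, p = 0.020492, reject H0.


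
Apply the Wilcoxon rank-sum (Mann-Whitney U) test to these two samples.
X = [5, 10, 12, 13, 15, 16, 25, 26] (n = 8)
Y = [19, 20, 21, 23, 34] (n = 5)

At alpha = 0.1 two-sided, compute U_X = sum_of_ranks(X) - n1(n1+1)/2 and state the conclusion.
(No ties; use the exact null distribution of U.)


Step 1: Combine and sort all 13 observations; assign midranks.
sorted (value, group): (5,X), (10,X), (12,X), (13,X), (15,X), (16,X), (19,Y), (20,Y), (21,Y), (23,Y), (25,X), (26,X), (34,Y)
ranks: 5->1, 10->2, 12->3, 13->4, 15->5, 16->6, 19->7, 20->8, 21->9, 23->10, 25->11, 26->12, 34->13
Step 2: Rank sum for X: R1 = 1 + 2 + 3 + 4 + 5 + 6 + 11 + 12 = 44.
Step 3: U_X = R1 - n1(n1+1)/2 = 44 - 8*9/2 = 44 - 36 = 8.
       U_Y = n1*n2 - U_X = 40 - 8 = 32.
Step 4: No ties, so the exact null distribution of U (based on enumerating the C(13,8) = 1287 equally likely rank assignments) gives the two-sided p-value.
Step 5: p-value = 0.093240; compare to alpha = 0.1. reject H0.

U_X = 8, p = 0.093240, reject H0 at alpha = 0.1.


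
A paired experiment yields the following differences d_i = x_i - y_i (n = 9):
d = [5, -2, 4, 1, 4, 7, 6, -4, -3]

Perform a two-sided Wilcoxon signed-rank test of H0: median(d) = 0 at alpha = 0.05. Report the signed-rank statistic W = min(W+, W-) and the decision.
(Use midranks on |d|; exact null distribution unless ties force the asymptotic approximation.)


Step 1: Drop any zero differences (none here) and take |d_i|.
|d| = [5, 2, 4, 1, 4, 7, 6, 4, 3]
Step 2: Midrank |d_i| (ties get averaged ranks).
ranks: |5|->7, |2|->2, |4|->5, |1|->1, |4|->5, |7|->9, |6|->8, |4|->5, |3|->3
Step 3: Attach original signs; sum ranks with positive sign and with negative sign.
W+ = 7 + 5 + 1 + 5 + 9 + 8 = 35
W- = 2 + 5 + 3 = 10
(Check: W+ + W- = 45 should equal n(n+1)/2 = 45.)
Step 4: Test statistic W = min(W+, W-) = 10.
Step 5: Ties in |d|, so use the tie-corrected normal approximation.
        E[W] = n(n+1)/4 = 9*10/4 = 22.5.
        Tie groups: |d|=4 (t=3); sum(t^3 - t) = 24.
        Var[W] = n(n+1)(2n+1)/24 - sum(t^3-t)/48 = 1710/24 - 24/48 = 70.75.
        z = (W - E[W]) / sqrt(Var[W]) = (10 - 22.5) / 8.4113 = -1.4861.
        Two-sided p = 2*Phi(z) = 0.137254.
Step 6: alpha = 0.05. fail to reject H0.

W+ = 35, W- = 10, W = min = 10, p = 0.137254, fail to reject H0.


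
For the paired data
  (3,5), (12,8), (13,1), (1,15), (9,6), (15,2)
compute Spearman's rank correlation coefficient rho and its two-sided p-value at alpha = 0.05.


Step 1: Rank x and y separately (midranks; no ties here).
rank(x): 3->2, 12->4, 13->5, 1->1, 9->3, 15->6
rank(y): 5->3, 8->5, 1->1, 15->6, 6->4, 2->2
Step 2: d_i = R_x(i) - R_y(i); compute d_i^2.
  (2-3)^2=1, (4-5)^2=1, (5-1)^2=16, (1-6)^2=25, (3-4)^2=1, (6-2)^2=16
sum(d^2) = 60.
Step 3: rho = 1 - 6*60 / (6*(6^2 - 1)) = 1 - 360/210 = -0.714286.
Step 4: Under H0, t = rho * sqrt((n-2)/(1-rho^2)) = -2.0412 ~ t(4).
Step 5: Two-sided p-value from the t-distribution with 4 df = 0.110787.
Step 6: alpha = 0.05. fail to reject H0.

rho = -0.7143, p = 0.110787, fail to reject H0 at alpha = 0.05.


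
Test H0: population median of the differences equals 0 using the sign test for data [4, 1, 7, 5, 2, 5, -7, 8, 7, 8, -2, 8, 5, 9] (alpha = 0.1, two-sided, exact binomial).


Step 1: Discard zero differences. Original n = 14; n_eff = number of nonzero differences = 14.
Nonzero differences (with sign): +4, +1, +7, +5, +2, +5, -7, +8, +7, +8, -2, +8, +5, +9
Step 2: Count signs: positive = 12, negative = 2.
Step 3: Under H0: P(positive) = 0.5, so the number of positives S ~ Bin(14, 0.5).
Step 4: Two-sided exact p-value = sum of Bin(14,0.5) probabilities at or below the observed probability = 0.012939.
Step 5: alpha = 0.1. reject H0.

n_eff = 14, pos = 12, neg = 2, p = 0.012939, reject H0.


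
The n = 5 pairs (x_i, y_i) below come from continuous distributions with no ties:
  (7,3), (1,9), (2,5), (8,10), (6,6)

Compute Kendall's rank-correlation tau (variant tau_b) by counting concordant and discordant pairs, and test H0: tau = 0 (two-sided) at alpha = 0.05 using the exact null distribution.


Step 1: Enumerate the 10 unordered pairs (i,j) with i<j and classify each by sign(x_j-x_i) * sign(y_j-y_i).
  (1,2):dx=-6,dy=+6->D; (1,3):dx=-5,dy=+2->D; (1,4):dx=+1,dy=+7->C; (1,5):dx=-1,dy=+3->D
  (2,3):dx=+1,dy=-4->D; (2,4):dx=+7,dy=+1->C; (2,5):dx=+5,dy=-3->D; (3,4):dx=+6,dy=+5->C
  (3,5):dx=+4,dy=+1->C; (4,5):dx=-2,dy=-4->C
Step 2: C = 5, D = 5, total pairs = 10.
Step 3: tau = (C - D)/(n(n-1)/2) = (5 - 5)/10 = 0.000000.
Step 4: Exact two-sided p-value (enumerate n! = 120 permutations of y under H0): p = 1.000000.
Step 5: alpha = 0.05. fail to reject H0.

tau_b = 0.0000 (C=5, D=5), p = 1.000000, fail to reject H0.


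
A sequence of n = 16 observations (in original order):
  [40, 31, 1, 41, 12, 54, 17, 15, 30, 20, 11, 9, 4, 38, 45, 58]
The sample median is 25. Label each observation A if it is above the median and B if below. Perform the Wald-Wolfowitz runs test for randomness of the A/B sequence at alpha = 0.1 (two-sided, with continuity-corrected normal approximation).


Step 1: Compute median = 25; label A = above, B = below.
Labels in order: AABABABBABBBBAAA  (n_A = 8, n_B = 8)
Step 2: Count runs R = 9.
Step 3: Under H0 (random ordering), E[R] = 2*n_A*n_B/(n_A+n_B) + 1 = 2*8*8/16 + 1 = 9.0000.
        Var[R] = 2*n_A*n_B*(2*n_A*n_B - n_A - n_B) / ((n_A+n_B)^2 * (n_A+n_B-1)) = 14336/3840 = 3.7333.
        SD[R] = 1.9322.
Step 4: R = E[R], so z = 0 with no continuity correction.
Step 5: Two-sided p-value via normal approximation = 2*(1 - Phi(|z|)) = 1.000000.
Step 6: alpha = 0.1. fail to reject H0.

R = 9, z = 0.0000, p = 1.000000, fail to reject H0.


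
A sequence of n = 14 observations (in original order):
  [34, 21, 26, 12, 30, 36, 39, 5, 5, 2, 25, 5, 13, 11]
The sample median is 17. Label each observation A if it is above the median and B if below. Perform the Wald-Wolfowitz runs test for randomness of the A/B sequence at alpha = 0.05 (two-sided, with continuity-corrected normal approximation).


Step 1: Compute median = 17; label A = above, B = below.
Labels in order: AAABAAABBBABBB  (n_A = 7, n_B = 7)
Step 2: Count runs R = 6.
Step 3: Under H0 (random ordering), E[R] = 2*n_A*n_B/(n_A+n_B) + 1 = 2*7*7/14 + 1 = 8.0000.
        Var[R] = 2*n_A*n_B*(2*n_A*n_B - n_A - n_B) / ((n_A+n_B)^2 * (n_A+n_B-1)) = 8232/2548 = 3.2308.
        SD[R] = 1.7974.
Step 4: Continuity-corrected z = (R + 0.5 - E[R]) / SD[R] = (6 + 0.5 - 8.0000) / 1.7974 = -0.8345.
Step 5: Two-sided p-value via normal approximation = 2*(1 - Phi(|z|)) = 0.403986.
Step 6: alpha = 0.05. fail to reject H0.

R = 6, z = -0.8345, p = 0.403986, fail to reject H0.


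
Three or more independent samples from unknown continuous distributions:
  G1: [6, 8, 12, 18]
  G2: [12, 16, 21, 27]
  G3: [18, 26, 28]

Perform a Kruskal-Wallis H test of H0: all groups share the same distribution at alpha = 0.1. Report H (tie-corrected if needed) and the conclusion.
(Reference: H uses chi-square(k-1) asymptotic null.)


Step 1: Combine all N = 11 observations and assign midranks.
sorted (value, group, rank): (6,G1,1), (8,G1,2), (12,G1,3.5), (12,G2,3.5), (16,G2,5), (18,G1,6.5), (18,G3,6.5), (21,G2,8), (26,G3,9), (27,G2,10), (28,G3,11)
Step 2: Sum ranks within each group.
R_1 = 13 (n_1 = 4)
R_2 = 26.5 (n_2 = 4)
R_3 = 26.5 (n_3 = 3)
Step 3: H = 12/(N(N+1)) * sum(R_i^2/n_i) - 3(N+1)
     = 12/(11*12) * (13^2/4 + 26.5^2/4 + 26.5^2/3) - 3*12
     = 0.090909 * 451.896 - 36
     = 5.081439.
Step 4: Ties present; correction factor C = 1 - 12/(11^3 - 11) = 0.990909. Corrected H = 5.081439 / 0.990909 = 5.128058.
Step 5: Under H0, H ~ chi^2(2); p-value = 0.076994.
Step 6: alpha = 0.1. reject H0.

H = 5.1281, df = 2, p = 0.076994, reject H0.


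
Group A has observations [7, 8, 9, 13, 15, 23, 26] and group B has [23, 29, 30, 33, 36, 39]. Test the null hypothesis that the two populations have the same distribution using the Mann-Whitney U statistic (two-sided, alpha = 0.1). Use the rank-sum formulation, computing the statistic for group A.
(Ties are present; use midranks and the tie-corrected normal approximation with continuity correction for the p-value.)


Step 1: Combine and sort all 13 observations; assign midranks.
sorted (value, group): (7,X), (8,X), (9,X), (13,X), (15,X), (23,X), (23,Y), (26,X), (29,Y), (30,Y), (33,Y), (36,Y), (39,Y)
ranks: 7->1, 8->2, 9->3, 13->4, 15->5, 23->6.5, 23->6.5, 26->8, 29->9, 30->10, 33->11, 36->12, 39->13
Step 2: Rank sum for X: R1 = 1 + 2 + 3 + 4 + 5 + 6.5 + 8 = 29.5.
Step 3: U_X = R1 - n1(n1+1)/2 = 29.5 - 7*8/2 = 29.5 - 28 = 1.5.
       U_Y = n1*n2 - U_X = 42 - 1.5 = 40.5.
Step 4: Ties are present, so use the tie-corrected normal approximation (with continuity correction) for the p-value.
Step 5: p-value = 0.006567; compare to alpha = 0.1. reject H0.

U_X = 1.5, p = 0.006567, reject H0 at alpha = 0.1.


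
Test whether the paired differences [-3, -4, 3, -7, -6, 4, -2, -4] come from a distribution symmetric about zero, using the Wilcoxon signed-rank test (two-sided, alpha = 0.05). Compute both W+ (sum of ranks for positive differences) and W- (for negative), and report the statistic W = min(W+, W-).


Step 1: Drop any zero differences (none here) and take |d_i|.
|d| = [3, 4, 3, 7, 6, 4, 2, 4]
Step 2: Midrank |d_i| (ties get averaged ranks).
ranks: |3|->2.5, |4|->5, |3|->2.5, |7|->8, |6|->7, |4|->5, |2|->1, |4|->5
Step 3: Attach original signs; sum ranks with positive sign and with negative sign.
W+ = 2.5 + 5 = 7.5
W- = 2.5 + 5 + 8 + 7 + 1 + 5 = 28.5
(Check: W+ + W- = 36 should equal n(n+1)/2 = 36.)
Step 4: Test statistic W = min(W+, W-) = 7.5.
Step 5: Ties in |d|, so use the tie-corrected normal approximation.
        E[W] = n(n+1)/4 = 8*9/4 = 18.
        Tie groups: |d|=3 (t=2), |d|=4 (t=3); sum(t^3 - t) = 30.
        Var[W] = n(n+1)(2n+1)/24 - sum(t^3-t)/48 = 1224/24 - 30/48 = 50.375.
        z = (W - E[W]) / sqrt(Var[W]) = (7.5 - 18) / 7.0975 = -1.4794.
        Two-sided p = 2*Phi(z) = 0.139037.
Step 6: alpha = 0.05. fail to reject H0.

W+ = 7.5, W- = 28.5, W = min = 7.5, p = 0.139037, fail to reject H0.


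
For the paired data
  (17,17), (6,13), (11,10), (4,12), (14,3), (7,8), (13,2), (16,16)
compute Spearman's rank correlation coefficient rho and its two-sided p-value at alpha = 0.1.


Step 1: Rank x and y separately (midranks; no ties here).
rank(x): 17->8, 6->2, 11->4, 4->1, 14->6, 7->3, 13->5, 16->7
rank(y): 17->8, 13->6, 10->4, 12->5, 3->2, 8->3, 2->1, 16->7
Step 2: d_i = R_x(i) - R_y(i); compute d_i^2.
  (8-8)^2=0, (2-6)^2=16, (4-4)^2=0, (1-5)^2=16, (6-2)^2=16, (3-3)^2=0, (5-1)^2=16, (7-7)^2=0
sum(d^2) = 64.
Step 3: rho = 1 - 6*64 / (8*(8^2 - 1)) = 1 - 384/504 = 0.238095.
Step 4: Under H0, t = rho * sqrt((n-2)/(1-rho^2)) = 0.6005 ~ t(6).
Step 5: Two-sided p-value from the t-distribution with 6 df = 0.570156.
Step 6: alpha = 0.1. fail to reject H0.

rho = 0.2381, p = 0.570156, fail to reject H0 at alpha = 0.1.


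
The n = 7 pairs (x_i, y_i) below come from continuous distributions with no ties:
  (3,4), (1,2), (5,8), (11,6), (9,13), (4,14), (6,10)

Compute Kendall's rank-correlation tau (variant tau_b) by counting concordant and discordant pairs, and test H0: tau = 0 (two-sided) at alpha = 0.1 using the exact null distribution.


Step 1: Enumerate the 21 unordered pairs (i,j) with i<j and classify each by sign(x_j-x_i) * sign(y_j-y_i).
  (1,2):dx=-2,dy=-2->C; (1,3):dx=+2,dy=+4->C; (1,4):dx=+8,dy=+2->C; (1,5):dx=+6,dy=+9->C
  (1,6):dx=+1,dy=+10->C; (1,7):dx=+3,dy=+6->C; (2,3):dx=+4,dy=+6->C; (2,4):dx=+10,dy=+4->C
  (2,5):dx=+8,dy=+11->C; (2,6):dx=+3,dy=+12->C; (2,7):dx=+5,dy=+8->C; (3,4):dx=+6,dy=-2->D
  (3,5):dx=+4,dy=+5->C; (3,6):dx=-1,dy=+6->D; (3,7):dx=+1,dy=+2->C; (4,5):dx=-2,dy=+7->D
  (4,6):dx=-7,dy=+8->D; (4,7):dx=-5,dy=+4->D; (5,6):dx=-5,dy=+1->D; (5,7):dx=-3,dy=-3->C
  (6,7):dx=+2,dy=-4->D
Step 2: C = 14, D = 7, total pairs = 21.
Step 3: tau = (C - D)/(n(n-1)/2) = (14 - 7)/21 = 0.333333.
Step 4: Exact two-sided p-value (enumerate n! = 5040 permutations of y under H0): p = 0.381349.
Step 5: alpha = 0.1. fail to reject H0.

tau_b = 0.3333 (C=14, D=7), p = 0.381349, fail to reject H0.


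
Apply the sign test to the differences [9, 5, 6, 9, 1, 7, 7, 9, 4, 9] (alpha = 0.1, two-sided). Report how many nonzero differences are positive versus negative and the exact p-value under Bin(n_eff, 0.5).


Step 1: Discard zero differences. Original n = 10; n_eff = number of nonzero differences = 10.
Nonzero differences (with sign): +9, +5, +6, +9, +1, +7, +7, +9, +4, +9
Step 2: Count signs: positive = 10, negative = 0.
Step 3: Under H0: P(positive) = 0.5, so the number of positives S ~ Bin(10, 0.5).
Step 4: Two-sided exact p-value = sum of Bin(10,0.5) probabilities at or below the observed probability = 0.001953.
Step 5: alpha = 0.1. reject H0.

n_eff = 10, pos = 10, neg = 0, p = 0.001953, reject H0.


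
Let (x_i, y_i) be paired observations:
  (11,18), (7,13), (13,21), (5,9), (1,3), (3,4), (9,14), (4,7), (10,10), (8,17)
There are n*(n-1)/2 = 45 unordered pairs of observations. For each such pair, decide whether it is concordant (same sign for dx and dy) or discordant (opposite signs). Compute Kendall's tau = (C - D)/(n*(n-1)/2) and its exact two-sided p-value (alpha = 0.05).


Step 1: Enumerate the 45 unordered pairs (i,j) with i<j and classify each by sign(x_j-x_i) * sign(y_j-y_i).
  (1,2):dx=-4,dy=-5->C; (1,3):dx=+2,dy=+3->C; (1,4):dx=-6,dy=-9->C; (1,5):dx=-10,dy=-15->C
  (1,6):dx=-8,dy=-14->C; (1,7):dx=-2,dy=-4->C; (1,8):dx=-7,dy=-11->C; (1,9):dx=-1,dy=-8->C
  (1,10):dx=-3,dy=-1->C; (2,3):dx=+6,dy=+8->C; (2,4):dx=-2,dy=-4->C; (2,5):dx=-6,dy=-10->C
  (2,6):dx=-4,dy=-9->C; (2,7):dx=+2,dy=+1->C; (2,8):dx=-3,dy=-6->C; (2,9):dx=+3,dy=-3->D
  (2,10):dx=+1,dy=+4->C; (3,4):dx=-8,dy=-12->C; (3,5):dx=-12,dy=-18->C; (3,6):dx=-10,dy=-17->C
  (3,7):dx=-4,dy=-7->C; (3,8):dx=-9,dy=-14->C; (3,9):dx=-3,dy=-11->C; (3,10):dx=-5,dy=-4->C
  (4,5):dx=-4,dy=-6->C; (4,6):dx=-2,dy=-5->C; (4,7):dx=+4,dy=+5->C; (4,8):dx=-1,dy=-2->C
  (4,9):dx=+5,dy=+1->C; (4,10):dx=+3,dy=+8->C; (5,6):dx=+2,dy=+1->C; (5,7):dx=+8,dy=+11->C
  (5,8):dx=+3,dy=+4->C; (5,9):dx=+9,dy=+7->C; (5,10):dx=+7,dy=+14->C; (6,7):dx=+6,dy=+10->C
  (6,8):dx=+1,dy=+3->C; (6,9):dx=+7,dy=+6->C; (6,10):dx=+5,dy=+13->C; (7,8):dx=-5,dy=-7->C
  (7,9):dx=+1,dy=-4->D; (7,10):dx=-1,dy=+3->D; (8,9):dx=+6,dy=+3->C; (8,10):dx=+4,dy=+10->C
  (9,10):dx=-2,dy=+7->D
Step 2: C = 41, D = 4, total pairs = 45.
Step 3: tau = (C - D)/(n(n-1)/2) = (41 - 4)/45 = 0.822222.
Step 4: Exact two-sided p-value (enumerate n! = 3628800 permutations of y under H0): p = 0.000358.
Step 5: alpha = 0.05. reject H0.

tau_b = 0.8222 (C=41, D=4), p = 0.000358, reject H0.


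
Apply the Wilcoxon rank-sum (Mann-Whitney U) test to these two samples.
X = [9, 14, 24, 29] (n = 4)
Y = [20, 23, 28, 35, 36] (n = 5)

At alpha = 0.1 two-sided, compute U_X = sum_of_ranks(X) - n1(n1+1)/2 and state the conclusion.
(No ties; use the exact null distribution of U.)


Step 1: Combine and sort all 9 observations; assign midranks.
sorted (value, group): (9,X), (14,X), (20,Y), (23,Y), (24,X), (28,Y), (29,X), (35,Y), (36,Y)
ranks: 9->1, 14->2, 20->3, 23->4, 24->5, 28->6, 29->7, 35->8, 36->9
Step 2: Rank sum for X: R1 = 1 + 2 + 5 + 7 = 15.
Step 3: U_X = R1 - n1(n1+1)/2 = 15 - 4*5/2 = 15 - 10 = 5.
       U_Y = n1*n2 - U_X = 20 - 5 = 15.
Step 4: No ties, so the exact null distribution of U (based on enumerating the C(9,4) = 126 equally likely rank assignments) gives the two-sided p-value.
Step 5: p-value = 0.285714; compare to alpha = 0.1. fail to reject H0.

U_X = 5, p = 0.285714, fail to reject H0 at alpha = 0.1.


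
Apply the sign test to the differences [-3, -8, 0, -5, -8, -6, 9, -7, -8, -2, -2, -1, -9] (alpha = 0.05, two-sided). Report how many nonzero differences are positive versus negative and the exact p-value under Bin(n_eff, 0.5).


Step 1: Discard zero differences. Original n = 13; n_eff = number of nonzero differences = 12.
Nonzero differences (with sign): -3, -8, -5, -8, -6, +9, -7, -8, -2, -2, -1, -9
Step 2: Count signs: positive = 1, negative = 11.
Step 3: Under H0: P(positive) = 0.5, so the number of positives S ~ Bin(12, 0.5).
Step 4: Two-sided exact p-value = sum of Bin(12,0.5) probabilities at or below the observed probability = 0.006348.
Step 5: alpha = 0.05. reject H0.

n_eff = 12, pos = 1, neg = 11, p = 0.006348, reject H0.


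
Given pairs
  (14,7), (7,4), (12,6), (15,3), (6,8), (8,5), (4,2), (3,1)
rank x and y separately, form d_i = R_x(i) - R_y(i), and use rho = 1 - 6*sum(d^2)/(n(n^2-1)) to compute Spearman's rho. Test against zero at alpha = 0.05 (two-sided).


Step 1: Rank x and y separately (midranks; no ties here).
rank(x): 14->7, 7->4, 12->6, 15->8, 6->3, 8->5, 4->2, 3->1
rank(y): 7->7, 4->4, 6->6, 3->3, 8->8, 5->5, 2->2, 1->1
Step 2: d_i = R_x(i) - R_y(i); compute d_i^2.
  (7-7)^2=0, (4-4)^2=0, (6-6)^2=0, (8-3)^2=25, (3-8)^2=25, (5-5)^2=0, (2-2)^2=0, (1-1)^2=0
sum(d^2) = 50.
Step 3: rho = 1 - 6*50 / (8*(8^2 - 1)) = 1 - 300/504 = 0.404762.
Step 4: Under H0, t = rho * sqrt((n-2)/(1-rho^2)) = 1.0842 ~ t(6).
Step 5: Two-sided p-value from the t-distribution with 6 df = 0.319889.
Step 6: alpha = 0.05. fail to reject H0.

rho = 0.4048, p = 0.319889, fail to reject H0 at alpha = 0.05.


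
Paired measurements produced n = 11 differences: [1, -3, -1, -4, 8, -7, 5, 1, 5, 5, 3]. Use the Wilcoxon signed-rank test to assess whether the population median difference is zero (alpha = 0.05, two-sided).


Step 1: Drop any zero differences (none here) and take |d_i|.
|d| = [1, 3, 1, 4, 8, 7, 5, 1, 5, 5, 3]
Step 2: Midrank |d_i| (ties get averaged ranks).
ranks: |1|->2, |3|->4.5, |1|->2, |4|->6, |8|->11, |7|->10, |5|->8, |1|->2, |5|->8, |5|->8, |3|->4.5
Step 3: Attach original signs; sum ranks with positive sign and with negative sign.
W+ = 2 + 11 + 8 + 2 + 8 + 8 + 4.5 = 43.5
W- = 4.5 + 2 + 6 + 10 = 22.5
(Check: W+ + W- = 66 should equal n(n+1)/2 = 66.)
Step 4: Test statistic W = min(W+, W-) = 22.5.
Step 5: Ties in |d|, so use the tie-corrected normal approximation.
        E[W] = n(n+1)/4 = 11*12/4 = 33.
        Tie groups: |d|=1 (t=3), |d|=3 (t=2), |d|=5 (t=3); sum(t^3 - t) = 54.
        Var[W] = n(n+1)(2n+1)/24 - sum(t^3-t)/48 = 3036/24 - 54/48 = 125.375.
        z = (W - E[W]) / sqrt(Var[W]) = (22.5 - 33) / 11.1971 = -0.9377.
        Two-sided p = 2*Phi(z) = 0.348377.
Step 6: alpha = 0.05. fail to reject H0.

W+ = 43.5, W- = 22.5, W = min = 22.5, p = 0.348377, fail to reject H0.


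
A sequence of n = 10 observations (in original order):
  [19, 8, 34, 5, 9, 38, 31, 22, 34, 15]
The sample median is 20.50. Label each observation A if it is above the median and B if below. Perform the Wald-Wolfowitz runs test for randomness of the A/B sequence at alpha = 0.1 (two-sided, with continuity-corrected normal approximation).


Step 1: Compute median = 20.50; label A = above, B = below.
Labels in order: BBABBAAAAB  (n_A = 5, n_B = 5)
Step 2: Count runs R = 5.
Step 3: Under H0 (random ordering), E[R] = 2*n_A*n_B/(n_A+n_B) + 1 = 2*5*5/10 + 1 = 6.0000.
        Var[R] = 2*n_A*n_B*(2*n_A*n_B - n_A - n_B) / ((n_A+n_B)^2 * (n_A+n_B-1)) = 2000/900 = 2.2222.
        SD[R] = 1.4907.
Step 4: Continuity-corrected z = (R + 0.5 - E[R]) / SD[R] = (5 + 0.5 - 6.0000) / 1.4907 = -0.3354.
Step 5: Two-sided p-value via normal approximation = 2*(1 - Phi(|z|)) = 0.737316.
Step 6: alpha = 0.1. fail to reject H0.

R = 5, z = -0.3354, p = 0.737316, fail to reject H0.


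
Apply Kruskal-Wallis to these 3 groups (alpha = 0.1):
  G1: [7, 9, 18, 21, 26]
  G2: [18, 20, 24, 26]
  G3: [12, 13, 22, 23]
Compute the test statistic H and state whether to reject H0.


Step 1: Combine all N = 13 observations and assign midranks.
sorted (value, group, rank): (7,G1,1), (9,G1,2), (12,G3,3), (13,G3,4), (18,G1,5.5), (18,G2,5.5), (20,G2,7), (21,G1,8), (22,G3,9), (23,G3,10), (24,G2,11), (26,G1,12.5), (26,G2,12.5)
Step 2: Sum ranks within each group.
R_1 = 29 (n_1 = 5)
R_2 = 36 (n_2 = 4)
R_3 = 26 (n_3 = 4)
Step 3: H = 12/(N(N+1)) * sum(R_i^2/n_i) - 3(N+1)
     = 12/(13*14) * (29^2/5 + 36^2/4 + 26^2/4) - 3*14
     = 0.065934 * 661.2 - 42
     = 1.595604.
Step 4: Ties present; correction factor C = 1 - 12/(13^3 - 13) = 0.994505. Corrected H = 1.595604 / 0.994505 = 1.604420.
Step 5: Under H0, H ~ chi^2(2); p-value = 0.448337.
Step 6: alpha = 0.1. fail to reject H0.

H = 1.6044, df = 2, p = 0.448337, fail to reject H0.


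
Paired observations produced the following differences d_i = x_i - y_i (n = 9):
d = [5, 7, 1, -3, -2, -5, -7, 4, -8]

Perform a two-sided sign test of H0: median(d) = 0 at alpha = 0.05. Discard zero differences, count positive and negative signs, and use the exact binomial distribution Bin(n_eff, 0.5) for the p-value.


Step 1: Discard zero differences. Original n = 9; n_eff = number of nonzero differences = 9.
Nonzero differences (with sign): +5, +7, +1, -3, -2, -5, -7, +4, -8
Step 2: Count signs: positive = 4, negative = 5.
Step 3: Under H0: P(positive) = 0.5, so the number of positives S ~ Bin(9, 0.5).
Step 4: Two-sided exact p-value = sum of Bin(9,0.5) probabilities at or below the observed probability = 1.000000.
Step 5: alpha = 0.05. fail to reject H0.

n_eff = 9, pos = 4, neg = 5, p = 1.000000, fail to reject H0.


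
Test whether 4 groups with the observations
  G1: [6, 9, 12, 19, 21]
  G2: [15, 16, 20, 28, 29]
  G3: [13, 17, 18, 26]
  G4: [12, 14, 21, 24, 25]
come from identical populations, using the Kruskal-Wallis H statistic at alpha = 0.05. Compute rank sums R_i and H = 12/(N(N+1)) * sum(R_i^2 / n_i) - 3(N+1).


Step 1: Combine all N = 19 observations and assign midranks.
sorted (value, group, rank): (6,G1,1), (9,G1,2), (12,G1,3.5), (12,G4,3.5), (13,G3,5), (14,G4,6), (15,G2,7), (16,G2,8), (17,G3,9), (18,G3,10), (19,G1,11), (20,G2,12), (21,G1,13.5), (21,G4,13.5), (24,G4,15), (25,G4,16), (26,G3,17), (28,G2,18), (29,G2,19)
Step 2: Sum ranks within each group.
R_1 = 31 (n_1 = 5)
R_2 = 64 (n_2 = 5)
R_3 = 41 (n_3 = 4)
R_4 = 54 (n_4 = 5)
Step 3: H = 12/(N(N+1)) * sum(R_i^2/n_i) - 3(N+1)
     = 12/(19*20) * (31^2/5 + 64^2/5 + 41^2/4 + 54^2/5) - 3*20
     = 0.031579 * 2014.85 - 60
     = 3.626842.
Step 4: Ties present; correction factor C = 1 - 12/(19^3 - 19) = 0.998246. Corrected H = 3.626842 / 0.998246 = 3.633216.
Step 5: Under H0, H ~ chi^2(3); p-value = 0.303891.
Step 6: alpha = 0.05. fail to reject H0.

H = 3.6332, df = 3, p = 0.303891, fail to reject H0.


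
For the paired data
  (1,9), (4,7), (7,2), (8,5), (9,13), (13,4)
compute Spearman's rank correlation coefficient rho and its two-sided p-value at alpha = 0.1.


Step 1: Rank x and y separately (midranks; no ties here).
rank(x): 1->1, 4->2, 7->3, 8->4, 9->5, 13->6
rank(y): 9->5, 7->4, 2->1, 5->3, 13->6, 4->2
Step 2: d_i = R_x(i) - R_y(i); compute d_i^2.
  (1-5)^2=16, (2-4)^2=4, (3-1)^2=4, (4-3)^2=1, (5-6)^2=1, (6-2)^2=16
sum(d^2) = 42.
Step 3: rho = 1 - 6*42 / (6*(6^2 - 1)) = 1 - 252/210 = -0.200000.
Step 4: Under H0, t = rho * sqrt((n-2)/(1-rho^2)) = -0.4082 ~ t(4).
Step 5: Two-sided p-value from the t-distribution with 4 df = 0.704000.
Step 6: alpha = 0.1. fail to reject H0.

rho = -0.2000, p = 0.704000, fail to reject H0 at alpha = 0.1.


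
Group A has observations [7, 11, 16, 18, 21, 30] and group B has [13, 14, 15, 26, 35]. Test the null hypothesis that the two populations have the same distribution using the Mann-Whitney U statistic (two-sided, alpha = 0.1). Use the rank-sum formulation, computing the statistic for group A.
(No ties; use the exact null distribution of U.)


Step 1: Combine and sort all 11 observations; assign midranks.
sorted (value, group): (7,X), (11,X), (13,Y), (14,Y), (15,Y), (16,X), (18,X), (21,X), (26,Y), (30,X), (35,Y)
ranks: 7->1, 11->2, 13->3, 14->4, 15->5, 16->6, 18->7, 21->8, 26->9, 30->10, 35->11
Step 2: Rank sum for X: R1 = 1 + 2 + 6 + 7 + 8 + 10 = 34.
Step 3: U_X = R1 - n1(n1+1)/2 = 34 - 6*7/2 = 34 - 21 = 13.
       U_Y = n1*n2 - U_X = 30 - 13 = 17.
Step 4: No ties, so the exact null distribution of U (based on enumerating the C(11,6) = 462 equally likely rank assignments) gives the two-sided p-value.
Step 5: p-value = 0.792208; compare to alpha = 0.1. fail to reject H0.

U_X = 13, p = 0.792208, fail to reject H0 at alpha = 0.1.
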